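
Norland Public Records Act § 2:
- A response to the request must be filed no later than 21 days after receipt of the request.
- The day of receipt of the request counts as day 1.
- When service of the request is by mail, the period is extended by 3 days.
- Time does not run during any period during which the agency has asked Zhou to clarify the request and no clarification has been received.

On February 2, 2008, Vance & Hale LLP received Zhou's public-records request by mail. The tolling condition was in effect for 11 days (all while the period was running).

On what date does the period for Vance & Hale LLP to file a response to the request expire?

March 7, 2008

Counting February 2, 2008 as day 1, day 21 is February 22, 2008.
Service was by mail, adding 3 days: February 22, 2008 + 3 days = February 25, 2008.
Tolling adds 11 days: February 25, 2008 + 11 days = March 7, 2008.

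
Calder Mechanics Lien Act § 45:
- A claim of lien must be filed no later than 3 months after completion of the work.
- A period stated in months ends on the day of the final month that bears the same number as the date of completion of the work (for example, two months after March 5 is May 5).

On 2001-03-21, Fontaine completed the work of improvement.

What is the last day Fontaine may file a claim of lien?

June 21, 2001

3 months after 2001-03-21 is June 21, 2001.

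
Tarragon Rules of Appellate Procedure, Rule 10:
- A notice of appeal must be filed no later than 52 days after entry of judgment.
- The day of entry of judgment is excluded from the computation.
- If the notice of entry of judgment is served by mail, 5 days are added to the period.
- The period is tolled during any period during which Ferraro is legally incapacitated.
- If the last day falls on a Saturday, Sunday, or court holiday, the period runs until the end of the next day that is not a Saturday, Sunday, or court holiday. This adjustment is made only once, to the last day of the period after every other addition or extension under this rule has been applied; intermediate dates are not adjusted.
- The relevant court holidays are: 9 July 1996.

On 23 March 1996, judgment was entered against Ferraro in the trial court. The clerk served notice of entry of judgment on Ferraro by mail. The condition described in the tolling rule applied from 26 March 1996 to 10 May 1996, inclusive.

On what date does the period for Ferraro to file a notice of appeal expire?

July 4, 1996

52 days after 23 March 1996 is May 14, 1996.
Service was by mail, adding 5 days: May 14, 1996 + 5 days = May 19, 1996.
From March 26, 1996 through May 10, 1996 inclusive is 46 days; tolling adds 46 days: May 19, 1996 + 46 days = July 4, 1996.
July 4, 1996 is a Thursday and not a court holiday, so no extension applies.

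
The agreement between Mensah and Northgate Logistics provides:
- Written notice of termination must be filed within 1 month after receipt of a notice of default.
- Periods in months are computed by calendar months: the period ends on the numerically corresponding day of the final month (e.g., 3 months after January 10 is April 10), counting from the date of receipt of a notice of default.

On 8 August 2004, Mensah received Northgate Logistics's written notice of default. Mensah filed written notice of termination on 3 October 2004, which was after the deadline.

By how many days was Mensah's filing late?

25 days

1 month after 8 August 2004 is September 8, 2004.
The deadline is September 8, 2004; from September 8, 2004 to October 3, 2004 is 25 days.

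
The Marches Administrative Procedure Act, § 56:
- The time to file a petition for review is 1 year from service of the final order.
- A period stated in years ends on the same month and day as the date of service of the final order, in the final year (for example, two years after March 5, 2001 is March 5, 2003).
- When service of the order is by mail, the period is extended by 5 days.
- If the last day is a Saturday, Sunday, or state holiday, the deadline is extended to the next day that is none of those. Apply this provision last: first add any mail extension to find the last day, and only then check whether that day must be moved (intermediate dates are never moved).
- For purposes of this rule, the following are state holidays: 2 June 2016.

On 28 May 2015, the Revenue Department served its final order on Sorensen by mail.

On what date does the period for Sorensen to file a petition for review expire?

June 3, 2016

1 year after 28 May 2015 is May 28, 2016.
Service was by mail, adding 5 days: May 28, 2016 + 5 days = June 2, 2016.
June 2, 2016 is a listed holiday. The next qualifying day is June 3, 2016.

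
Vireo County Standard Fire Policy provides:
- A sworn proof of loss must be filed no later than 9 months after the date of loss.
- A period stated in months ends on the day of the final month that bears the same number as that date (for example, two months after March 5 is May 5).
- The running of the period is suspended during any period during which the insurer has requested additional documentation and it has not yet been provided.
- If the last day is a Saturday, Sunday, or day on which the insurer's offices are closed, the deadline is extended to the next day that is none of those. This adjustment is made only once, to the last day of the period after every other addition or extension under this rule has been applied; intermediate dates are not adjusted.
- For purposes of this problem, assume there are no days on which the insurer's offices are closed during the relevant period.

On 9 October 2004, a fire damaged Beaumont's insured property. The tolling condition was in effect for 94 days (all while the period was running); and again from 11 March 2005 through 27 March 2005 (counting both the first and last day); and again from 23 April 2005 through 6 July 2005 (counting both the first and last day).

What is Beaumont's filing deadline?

January 11, 2006

9 months after 9 October 2004 is July 9, 2005.
Tolling adds 94 days: July 9, 2005 + 94 days = October 11, 2005.
From March 11, 2005 through March 27, 2005 inclusive is 17 days; tolling adds 17 days: October 11, 2005 + 17 days = October 28, 2005.
From April 23, 2005 through July 6, 2005 inclusive is 75 days; tolling adds 75 days: October 28, 2005 + 75 days = January 11, 2006.
January 11, 2006 is a Wednesday and not a day on which the insurer's offices are closed, so no extension applies.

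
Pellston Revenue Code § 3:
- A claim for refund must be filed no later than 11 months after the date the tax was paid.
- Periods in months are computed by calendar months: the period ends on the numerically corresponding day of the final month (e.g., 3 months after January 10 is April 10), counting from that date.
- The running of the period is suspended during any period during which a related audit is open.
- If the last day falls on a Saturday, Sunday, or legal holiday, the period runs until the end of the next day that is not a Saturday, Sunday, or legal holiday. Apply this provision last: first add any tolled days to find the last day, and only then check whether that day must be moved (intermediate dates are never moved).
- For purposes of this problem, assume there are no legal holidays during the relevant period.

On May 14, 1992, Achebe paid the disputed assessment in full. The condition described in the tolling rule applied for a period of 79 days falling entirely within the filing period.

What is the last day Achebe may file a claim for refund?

11 months after May 14, 1992 is April 14, 1993.
Tolling adds 79 days: April 14, 1993 + 79 days = July 2, 1993.
July 2, 1993 is a Friday and not a legal holiday, so no extension applies.

July 2, 1993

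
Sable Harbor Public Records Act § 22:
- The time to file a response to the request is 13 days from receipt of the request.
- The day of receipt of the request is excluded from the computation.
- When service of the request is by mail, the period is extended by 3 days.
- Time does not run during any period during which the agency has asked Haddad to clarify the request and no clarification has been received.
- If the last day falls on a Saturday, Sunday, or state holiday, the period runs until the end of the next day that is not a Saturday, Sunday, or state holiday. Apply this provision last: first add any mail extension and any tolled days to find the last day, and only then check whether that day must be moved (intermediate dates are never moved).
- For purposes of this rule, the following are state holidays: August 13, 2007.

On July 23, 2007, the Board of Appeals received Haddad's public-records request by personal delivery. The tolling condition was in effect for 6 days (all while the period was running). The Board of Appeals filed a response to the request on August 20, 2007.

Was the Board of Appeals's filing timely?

No

13 days after July 23, 2007 is August 5, 2007.
Service was not by mail, so no mail extension applies.
Tolling adds 6 days: August 5, 2007 + 6 days = August 11, 2007.
August 11, 2007 is Saturday; August 12, 2007 is Sunday; August 13, 2007 is a listed holiday. The next qualifying day is August 14, 2007.
The deadline is August 14, 2007; the filing on August 20, 2007 is after that date.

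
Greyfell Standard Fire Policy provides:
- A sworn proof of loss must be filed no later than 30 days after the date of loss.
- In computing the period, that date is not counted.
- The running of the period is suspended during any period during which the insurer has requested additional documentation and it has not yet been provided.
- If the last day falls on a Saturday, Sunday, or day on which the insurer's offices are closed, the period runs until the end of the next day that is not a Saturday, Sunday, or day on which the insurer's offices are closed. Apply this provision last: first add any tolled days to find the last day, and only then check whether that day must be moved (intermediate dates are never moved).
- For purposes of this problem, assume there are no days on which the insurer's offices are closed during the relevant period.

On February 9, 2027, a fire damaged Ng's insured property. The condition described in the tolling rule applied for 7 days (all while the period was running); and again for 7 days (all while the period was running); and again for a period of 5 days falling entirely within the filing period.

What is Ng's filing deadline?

30 days after February 9, 2027 is March 11, 2027.
Tolling adds 7 days: March 11, 2027 + 7 days = March 18, 2027.
Tolling adds 7 days: March 18, 2027 + 7 days = March 25, 2027.
Tolling adds 5 days: March 25, 2027 + 5 days = March 30, 2027.
March 30, 2027 is a Tuesday and not a day on which the insurer's offices are closed, so no extension applies.

March 30, 2027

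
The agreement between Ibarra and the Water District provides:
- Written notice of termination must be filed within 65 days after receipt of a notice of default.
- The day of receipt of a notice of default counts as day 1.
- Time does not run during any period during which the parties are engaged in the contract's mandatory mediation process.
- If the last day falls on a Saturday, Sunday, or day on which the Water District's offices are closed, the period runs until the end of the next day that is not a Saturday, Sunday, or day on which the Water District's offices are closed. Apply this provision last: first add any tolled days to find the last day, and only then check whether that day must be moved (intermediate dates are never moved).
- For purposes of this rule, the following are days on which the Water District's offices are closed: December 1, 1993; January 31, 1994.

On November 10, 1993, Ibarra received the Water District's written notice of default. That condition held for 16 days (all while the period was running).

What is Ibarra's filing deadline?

Counting November 10, 1993 as day 1, day 65 is January 13, 1994.
Tolling adds 16 days: January 13, 1994 + 16 days = January 29, 1994.
January 29, 1994 is Saturday; January 30, 1994 is Sunday; January 31, 1994 is a listed holiday. The next qualifying day is February 1, 1994.

February 1, 1994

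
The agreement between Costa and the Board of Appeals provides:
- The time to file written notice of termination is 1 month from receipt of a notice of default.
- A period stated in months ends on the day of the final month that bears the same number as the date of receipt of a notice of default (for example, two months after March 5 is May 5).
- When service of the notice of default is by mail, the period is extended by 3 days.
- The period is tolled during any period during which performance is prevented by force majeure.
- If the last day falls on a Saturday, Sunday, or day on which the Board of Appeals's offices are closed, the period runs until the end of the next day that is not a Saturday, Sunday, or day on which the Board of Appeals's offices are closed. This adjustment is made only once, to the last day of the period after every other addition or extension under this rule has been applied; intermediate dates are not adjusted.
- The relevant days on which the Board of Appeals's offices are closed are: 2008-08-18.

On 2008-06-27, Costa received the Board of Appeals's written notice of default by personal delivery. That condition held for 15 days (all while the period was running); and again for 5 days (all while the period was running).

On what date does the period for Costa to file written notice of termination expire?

August 19, 2008

1 month after 2008-06-27 is July 27, 2008.
Service was not by mail, so no mail extension applies.
Tolling adds 15 days: July 27, 2008 + 15 days = August 11, 2008.
Tolling adds 5 days: August 11, 2008 + 5 days = August 16, 2008.
August 16, 2008 is Saturday; August 17, 2008 is Sunday; August 18, 2008 is a listed holiday. The next qualifying day is August 19, 2008.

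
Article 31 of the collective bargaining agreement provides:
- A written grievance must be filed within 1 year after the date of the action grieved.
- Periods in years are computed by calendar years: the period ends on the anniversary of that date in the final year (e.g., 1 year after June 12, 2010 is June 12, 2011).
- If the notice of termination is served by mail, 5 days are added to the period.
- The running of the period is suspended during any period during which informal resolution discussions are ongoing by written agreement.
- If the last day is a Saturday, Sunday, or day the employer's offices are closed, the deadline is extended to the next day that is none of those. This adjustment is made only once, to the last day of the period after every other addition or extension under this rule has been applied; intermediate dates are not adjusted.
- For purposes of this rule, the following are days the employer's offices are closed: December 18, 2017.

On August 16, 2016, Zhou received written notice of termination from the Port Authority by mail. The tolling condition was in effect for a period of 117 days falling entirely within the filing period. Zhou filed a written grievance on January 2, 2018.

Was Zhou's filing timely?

1 year after August 16, 2016 is August 16, 2017.
Service was by mail, adding 5 days: August 16, 2017 + 5 days = August 21, 2017.
Tolling adds 117 days: August 21, 2017 + 117 days = December 16, 2017.
December 16, 2017 is Saturday; December 17, 2017 is Sunday; December 18, 2017 is a listed holiday. The next qualifying day is December 19, 2017.
The deadline is December 19, 2017; the filing on January 2, 2018 is after that date.

No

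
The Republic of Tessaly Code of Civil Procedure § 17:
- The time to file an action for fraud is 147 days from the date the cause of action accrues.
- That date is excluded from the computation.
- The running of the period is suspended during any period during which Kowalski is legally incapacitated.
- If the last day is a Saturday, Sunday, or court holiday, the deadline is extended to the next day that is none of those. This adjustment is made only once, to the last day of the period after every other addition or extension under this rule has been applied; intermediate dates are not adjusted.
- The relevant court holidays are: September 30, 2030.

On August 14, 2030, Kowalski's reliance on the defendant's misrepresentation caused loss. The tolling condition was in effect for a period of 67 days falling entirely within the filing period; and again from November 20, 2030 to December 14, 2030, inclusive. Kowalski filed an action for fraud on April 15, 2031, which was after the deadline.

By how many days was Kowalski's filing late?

147 days after August 14, 2030 is January 8, 2031.
Tolling adds 67 days: January 8, 2031 + 67 days = March 16, 2031.
From November 20, 2030 through December 14, 2030 inclusive is 25 days; tolling adds 25 days: March 16, 2031 + 25 days = April 10, 2031.
April 10, 2031 is a Thursday and not a court holiday, so no extension applies.
The deadline is April 10, 2031; from April 10, 2031 to April 15, 2031 is 5 days.

5 days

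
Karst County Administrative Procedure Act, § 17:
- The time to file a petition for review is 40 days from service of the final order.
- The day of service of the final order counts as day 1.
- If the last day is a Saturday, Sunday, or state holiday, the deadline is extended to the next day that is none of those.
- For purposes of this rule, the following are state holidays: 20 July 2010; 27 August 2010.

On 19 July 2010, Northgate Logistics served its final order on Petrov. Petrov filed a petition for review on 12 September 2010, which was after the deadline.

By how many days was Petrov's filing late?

13 days

Counting 19 July 2010 as day 1, day 40 is August 27, 2010.
August 27, 2010 is a listed holiday; August 28, 2010 is Saturday; August 29, 2010 is Sunday. The next qualifying day is August 30, 2010.
The deadline is August 30, 2010; from August 30, 2010 to September 12, 2010 is 13 days.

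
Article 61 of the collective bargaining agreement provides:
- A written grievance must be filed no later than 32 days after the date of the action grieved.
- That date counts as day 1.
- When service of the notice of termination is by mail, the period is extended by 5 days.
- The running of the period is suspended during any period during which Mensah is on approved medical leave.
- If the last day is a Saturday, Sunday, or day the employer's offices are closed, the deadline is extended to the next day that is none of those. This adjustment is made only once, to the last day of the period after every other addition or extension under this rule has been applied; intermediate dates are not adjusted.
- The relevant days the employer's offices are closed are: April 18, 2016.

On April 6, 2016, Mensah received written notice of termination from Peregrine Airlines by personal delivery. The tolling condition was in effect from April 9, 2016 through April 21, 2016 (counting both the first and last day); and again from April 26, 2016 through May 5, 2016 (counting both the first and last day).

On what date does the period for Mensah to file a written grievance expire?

May 30, 2016

Counting April 6, 2016 as day 1, day 32 is May 7, 2016.
Service was not by mail, so no mail extension applies.
From April 9, 2016 through April 21, 2016 inclusive is 13 days; tolling adds 13 days: May 7, 2016 + 13 days = May 20, 2016.
From April 26, 2016 through May 5, 2016 inclusive is 10 days; tolling adds 10 days: May 20, 2016 + 10 days = May 30, 2016.
May 30, 2016 is a Monday and not a day the employer's offices are closed, so no extension applies.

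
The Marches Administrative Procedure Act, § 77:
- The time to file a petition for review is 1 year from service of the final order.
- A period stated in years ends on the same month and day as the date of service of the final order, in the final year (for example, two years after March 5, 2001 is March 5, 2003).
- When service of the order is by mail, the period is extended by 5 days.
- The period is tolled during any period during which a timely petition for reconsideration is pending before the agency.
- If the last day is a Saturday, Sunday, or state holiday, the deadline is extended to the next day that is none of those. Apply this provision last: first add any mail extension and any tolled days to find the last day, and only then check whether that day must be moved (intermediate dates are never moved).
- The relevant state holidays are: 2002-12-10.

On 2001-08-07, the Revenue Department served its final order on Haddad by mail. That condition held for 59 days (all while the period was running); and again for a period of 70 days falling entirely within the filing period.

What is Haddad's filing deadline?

December 19, 2002

1 year after 2001-08-07 is August 7, 2002.
Service was by mail, adding 5 days: August 7, 2002 + 5 days = August 12, 2002.
Tolling adds 59 days: August 12, 2002 + 59 days = October 10, 2002.
Tolling adds 70 days: October 10, 2002 + 70 days = December 19, 2002.
December 19, 2002 is a Thursday and not a state holiday, so no extension applies.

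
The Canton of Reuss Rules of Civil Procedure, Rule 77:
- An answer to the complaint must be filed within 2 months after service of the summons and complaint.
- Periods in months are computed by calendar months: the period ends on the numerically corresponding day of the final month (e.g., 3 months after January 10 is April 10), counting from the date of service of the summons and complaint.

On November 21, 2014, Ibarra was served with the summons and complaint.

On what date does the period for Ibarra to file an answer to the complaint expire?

2 months after November 21, 2014 is January 21, 2015.

January 21, 2015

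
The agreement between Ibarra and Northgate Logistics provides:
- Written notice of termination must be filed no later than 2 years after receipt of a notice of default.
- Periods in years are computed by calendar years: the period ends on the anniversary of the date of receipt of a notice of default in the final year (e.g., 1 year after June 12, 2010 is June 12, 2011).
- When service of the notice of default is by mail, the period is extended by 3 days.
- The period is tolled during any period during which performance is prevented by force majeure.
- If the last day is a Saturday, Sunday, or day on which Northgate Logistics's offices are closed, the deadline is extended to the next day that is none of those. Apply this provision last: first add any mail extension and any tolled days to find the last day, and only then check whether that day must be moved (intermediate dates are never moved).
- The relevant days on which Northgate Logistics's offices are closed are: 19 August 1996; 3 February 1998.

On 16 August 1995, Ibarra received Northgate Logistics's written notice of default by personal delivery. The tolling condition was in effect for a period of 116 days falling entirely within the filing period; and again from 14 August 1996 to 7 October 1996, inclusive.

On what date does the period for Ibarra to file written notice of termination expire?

2 years after 16 August 1995 is August 16, 1997.
Service was not by mail, so no mail extension applies.
Tolling adds 116 days: August 16, 1997 + 116 days = December 10, 1997.
From August 14, 1996 through October 7, 1996 inclusive is 55 days; tolling adds 55 days: December 10, 1997 + 55 days = February 3, 1998.
February 3, 1998 is a listed holiday. The next qualifying day is February 4, 1998.

February 4, 1998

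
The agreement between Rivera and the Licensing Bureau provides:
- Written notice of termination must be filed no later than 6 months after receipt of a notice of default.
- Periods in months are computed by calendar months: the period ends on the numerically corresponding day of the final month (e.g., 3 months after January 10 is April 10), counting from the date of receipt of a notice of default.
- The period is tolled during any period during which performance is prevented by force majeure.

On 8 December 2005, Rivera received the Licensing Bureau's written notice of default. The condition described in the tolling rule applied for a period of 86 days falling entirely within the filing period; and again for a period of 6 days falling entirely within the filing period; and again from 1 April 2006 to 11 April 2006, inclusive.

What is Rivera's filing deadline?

September 19, 2006

6 months after 8 December 2005 is June 8, 2006.
Tolling adds 86 days: June 8, 2006 + 86 days = September 2, 2006.
Tolling adds 6 days: September 2, 2006 + 6 days = September 8, 2006.
From April 1, 2006 through April 11, 2006 inclusive is 11 days; tolling adds 11 days: September 8, 2006 + 11 days = September 19, 2006.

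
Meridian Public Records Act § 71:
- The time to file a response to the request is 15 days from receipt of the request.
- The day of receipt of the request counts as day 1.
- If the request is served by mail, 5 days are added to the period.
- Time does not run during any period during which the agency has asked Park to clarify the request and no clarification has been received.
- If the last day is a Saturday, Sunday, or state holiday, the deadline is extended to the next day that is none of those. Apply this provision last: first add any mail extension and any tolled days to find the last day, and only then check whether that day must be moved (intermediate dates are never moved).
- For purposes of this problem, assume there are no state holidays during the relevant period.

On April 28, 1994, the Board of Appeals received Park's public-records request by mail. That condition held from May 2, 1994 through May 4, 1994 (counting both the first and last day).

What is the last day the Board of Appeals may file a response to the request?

Counting April 28, 1994 as day 1, day 15 is May 12, 1994.
Service was by mail, adding 5 days: May 12, 1994 + 5 days = May 17, 1994.
From May 2, 1994 through May 4, 1994 inclusive is 3 days; tolling adds 3 days: May 17, 1994 + 3 days = May 20, 1994.
May 20, 1994 is a Friday and not a state holiday, so no extension applies.

May 20, 1994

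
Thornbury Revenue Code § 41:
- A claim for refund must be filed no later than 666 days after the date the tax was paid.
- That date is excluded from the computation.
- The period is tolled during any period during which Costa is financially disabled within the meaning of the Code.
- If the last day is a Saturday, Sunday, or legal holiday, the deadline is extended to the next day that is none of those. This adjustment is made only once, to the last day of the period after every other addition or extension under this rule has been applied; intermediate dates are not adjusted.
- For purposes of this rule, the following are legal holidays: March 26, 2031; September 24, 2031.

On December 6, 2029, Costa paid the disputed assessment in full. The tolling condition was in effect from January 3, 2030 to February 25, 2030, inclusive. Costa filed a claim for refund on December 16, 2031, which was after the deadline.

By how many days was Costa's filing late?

20 days

666 days after December 6, 2029 is October 3, 2031.
From January 3, 2030 through February 25, 2030 inclusive is 54 days; tolling adds 54 days: October 3, 2031 + 54 days = November 26, 2031.
November 26, 2031 is a Wednesday and not a legal holiday, so no extension applies.
The deadline is November 26, 2031; from November 26, 2031 to December 16, 2031 is 20 days.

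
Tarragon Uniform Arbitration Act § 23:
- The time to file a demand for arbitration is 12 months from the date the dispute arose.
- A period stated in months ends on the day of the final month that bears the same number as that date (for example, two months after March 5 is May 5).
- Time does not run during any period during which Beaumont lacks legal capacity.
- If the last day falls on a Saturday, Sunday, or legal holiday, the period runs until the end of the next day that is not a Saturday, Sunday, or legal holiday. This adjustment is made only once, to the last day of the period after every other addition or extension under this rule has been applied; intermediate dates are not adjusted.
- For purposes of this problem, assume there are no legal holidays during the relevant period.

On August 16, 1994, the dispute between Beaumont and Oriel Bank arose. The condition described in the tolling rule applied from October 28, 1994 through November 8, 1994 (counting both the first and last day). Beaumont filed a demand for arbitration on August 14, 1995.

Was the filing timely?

12 months after August 16, 1994 is August 16, 1995.
From October 28, 1994 through November 8, 1994 inclusive is 12 days; tolling adds 12 days: August 16, 1995 + 12 days = August 28, 1995.
August 28, 1995 is a Monday and not a legal holiday, so no extension applies.
The deadline is August 28, 1995; the filing on August 14, 1995 is on or before that date.

Yes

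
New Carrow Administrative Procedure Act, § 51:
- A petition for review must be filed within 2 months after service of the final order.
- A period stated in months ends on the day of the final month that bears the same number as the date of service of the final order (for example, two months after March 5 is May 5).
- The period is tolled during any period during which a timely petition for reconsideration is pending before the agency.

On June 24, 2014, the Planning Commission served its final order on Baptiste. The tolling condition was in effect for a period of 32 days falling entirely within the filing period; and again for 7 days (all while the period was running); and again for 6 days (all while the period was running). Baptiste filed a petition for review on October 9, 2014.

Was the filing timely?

2 months after June 24, 2014 is August 24, 2014.
Tolling adds 32 days: August 24, 2014 + 32 days = September 25, 2014.
Tolling adds 7 days: September 25, 2014 + 7 days = October 2, 2014.
Tolling adds 6 days: October 2, 2014 + 6 days = October 8, 2014.
The deadline is October 8, 2014; the filing on October 9, 2014 is after that date.

No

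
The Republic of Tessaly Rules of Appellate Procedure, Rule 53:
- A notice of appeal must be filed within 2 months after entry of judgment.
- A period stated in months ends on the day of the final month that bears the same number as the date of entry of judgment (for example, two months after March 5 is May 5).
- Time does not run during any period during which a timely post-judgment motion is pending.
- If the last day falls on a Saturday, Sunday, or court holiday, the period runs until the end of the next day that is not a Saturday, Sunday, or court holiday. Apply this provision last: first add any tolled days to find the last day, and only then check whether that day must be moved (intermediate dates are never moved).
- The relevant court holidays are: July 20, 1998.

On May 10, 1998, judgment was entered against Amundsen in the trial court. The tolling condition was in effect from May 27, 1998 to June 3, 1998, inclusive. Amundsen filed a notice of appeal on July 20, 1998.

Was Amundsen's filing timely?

Yes

2 months after May 10, 1998 is July 10, 1998.
From May 27, 1998 through June 3, 1998 inclusive is 8 days; tolling adds 8 days: July 10, 1998 + 8 days = July 18, 1998.
July 18, 1998 is Saturday; July 19, 1998 is Sunday; July 20, 1998 is a listed holiday. The next qualifying day is July 21, 1998.
The deadline is July 21, 1998; the filing on July 20, 1998 is on or before that date.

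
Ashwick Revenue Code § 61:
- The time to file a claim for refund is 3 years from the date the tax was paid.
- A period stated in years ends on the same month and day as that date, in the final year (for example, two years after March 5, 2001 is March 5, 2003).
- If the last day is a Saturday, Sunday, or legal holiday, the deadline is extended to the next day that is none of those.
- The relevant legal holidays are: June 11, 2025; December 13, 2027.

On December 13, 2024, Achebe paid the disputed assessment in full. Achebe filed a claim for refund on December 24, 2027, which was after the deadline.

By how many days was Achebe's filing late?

10 days

3 years after December 13, 2024 is December 13, 2027.
December 13, 2027 is a listed holiday. The next qualifying day is December 14, 2027.
The deadline is December 14, 2027; from December 14, 2027 to December 24, 2027 is 10 days.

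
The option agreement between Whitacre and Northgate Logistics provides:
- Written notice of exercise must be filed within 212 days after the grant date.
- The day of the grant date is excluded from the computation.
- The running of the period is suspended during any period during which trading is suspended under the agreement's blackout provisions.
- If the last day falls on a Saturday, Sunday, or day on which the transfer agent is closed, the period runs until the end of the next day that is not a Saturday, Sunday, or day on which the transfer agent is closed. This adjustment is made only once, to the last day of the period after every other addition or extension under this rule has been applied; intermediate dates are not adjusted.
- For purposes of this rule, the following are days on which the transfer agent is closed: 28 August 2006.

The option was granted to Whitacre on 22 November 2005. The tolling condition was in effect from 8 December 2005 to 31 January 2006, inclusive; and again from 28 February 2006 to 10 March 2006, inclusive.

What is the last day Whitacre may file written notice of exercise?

212 days after 22 November 2005 is June 22, 2006.
From December 8, 2005 through January 31, 2006 inclusive is 55 days; tolling adds 55 days: June 22, 2006 + 55 days = August 16, 2006.
From February 28, 2006 through March 10, 2006 inclusive is 11 days; tolling adds 11 days: August 16, 2006 + 11 days = August 27, 2006.
August 27, 2006 is Sunday; August 28, 2006 is a listed holiday. The next qualifying day is August 29, 2006.

August 29, 2006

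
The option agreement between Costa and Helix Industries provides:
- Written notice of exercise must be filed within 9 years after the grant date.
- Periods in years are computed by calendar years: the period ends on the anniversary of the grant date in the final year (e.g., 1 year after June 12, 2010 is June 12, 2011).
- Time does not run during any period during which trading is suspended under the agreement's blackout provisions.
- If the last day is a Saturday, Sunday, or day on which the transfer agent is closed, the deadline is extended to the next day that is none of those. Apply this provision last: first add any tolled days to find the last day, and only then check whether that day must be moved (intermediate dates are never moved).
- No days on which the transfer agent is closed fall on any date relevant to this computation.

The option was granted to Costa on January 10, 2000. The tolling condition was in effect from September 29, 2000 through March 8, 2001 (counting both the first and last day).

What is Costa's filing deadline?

June 22, 2009

9 years after January 10, 2000 is January 10, 2009.
From September 29, 2000 through March 8, 2001 inclusive is 161 days; tolling adds 161 days: January 10, 2009 + 161 days = June 20, 2009.
June 20, 2009 is Saturday; June 21, 2009 is Sunday. The next qualifying day is June 22, 2009.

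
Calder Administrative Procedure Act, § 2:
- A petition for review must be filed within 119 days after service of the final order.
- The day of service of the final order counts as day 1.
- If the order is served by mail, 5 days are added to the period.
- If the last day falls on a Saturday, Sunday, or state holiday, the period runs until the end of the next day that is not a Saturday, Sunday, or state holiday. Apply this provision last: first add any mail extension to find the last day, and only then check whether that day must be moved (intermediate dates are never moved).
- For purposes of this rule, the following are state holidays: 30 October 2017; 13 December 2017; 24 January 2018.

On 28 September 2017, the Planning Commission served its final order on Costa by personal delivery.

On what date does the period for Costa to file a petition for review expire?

Counting 28 September 2017 as day 1, day 119 is January 24, 2018.
Service was not by mail, so no mail extension applies.
January 24, 2018 is a listed holiday. The next qualifying day is January 25, 2018.

January 25, 2018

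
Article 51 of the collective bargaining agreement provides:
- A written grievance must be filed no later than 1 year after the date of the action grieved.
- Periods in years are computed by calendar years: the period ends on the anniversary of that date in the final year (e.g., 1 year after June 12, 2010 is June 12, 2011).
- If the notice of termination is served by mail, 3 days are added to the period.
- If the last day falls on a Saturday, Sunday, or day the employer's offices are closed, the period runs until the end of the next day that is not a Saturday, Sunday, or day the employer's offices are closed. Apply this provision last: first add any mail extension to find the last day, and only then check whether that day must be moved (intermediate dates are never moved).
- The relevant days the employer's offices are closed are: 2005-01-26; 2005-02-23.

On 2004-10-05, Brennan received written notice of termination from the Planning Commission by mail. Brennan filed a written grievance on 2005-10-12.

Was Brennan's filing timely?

1 year after 2004-10-05 is October 5, 2005.
Service was by mail, adding 3 days: October 5, 2005 + 3 days = October 8, 2005.
October 8, 2005 is Saturday; October 9, 2005 is Sunday. The next qualifying day is October 10, 2005.
The deadline is October 10, 2005; the filing on October 12, 2005 is after that date.

No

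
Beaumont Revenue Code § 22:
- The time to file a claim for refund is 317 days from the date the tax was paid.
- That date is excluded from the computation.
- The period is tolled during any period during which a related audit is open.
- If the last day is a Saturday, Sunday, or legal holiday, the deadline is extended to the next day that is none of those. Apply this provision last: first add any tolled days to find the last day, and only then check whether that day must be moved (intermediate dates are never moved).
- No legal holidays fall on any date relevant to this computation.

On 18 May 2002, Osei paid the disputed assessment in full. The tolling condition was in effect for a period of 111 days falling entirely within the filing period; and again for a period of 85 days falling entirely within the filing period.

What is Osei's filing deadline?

317 days after 18 May 2002 is March 31, 2003.
Tolling adds 111 days: March 31, 2003 + 111 days = July 20, 2003.
Tolling adds 85 days: July 20, 2003 + 85 days = October 13, 2003.
October 13, 2003 is a Monday and not a legal holiday, so no extension applies.

October 13, 2003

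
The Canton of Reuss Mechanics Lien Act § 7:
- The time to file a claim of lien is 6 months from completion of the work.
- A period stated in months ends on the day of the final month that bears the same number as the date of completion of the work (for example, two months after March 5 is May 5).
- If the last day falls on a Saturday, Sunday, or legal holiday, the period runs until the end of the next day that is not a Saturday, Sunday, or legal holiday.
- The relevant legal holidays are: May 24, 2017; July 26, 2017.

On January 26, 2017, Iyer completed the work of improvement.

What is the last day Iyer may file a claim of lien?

6 months after January 26, 2017 is July 26, 2017.
July 26, 2017 is a listed holiday. The next qualifying day is July 27, 2017.

July 27, 2017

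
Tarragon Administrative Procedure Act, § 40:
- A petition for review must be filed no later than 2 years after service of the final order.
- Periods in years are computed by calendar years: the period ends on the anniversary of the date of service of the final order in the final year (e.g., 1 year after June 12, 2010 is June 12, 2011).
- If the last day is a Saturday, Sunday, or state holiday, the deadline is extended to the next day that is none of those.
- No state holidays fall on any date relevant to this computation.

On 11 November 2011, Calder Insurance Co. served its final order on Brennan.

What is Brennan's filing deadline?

November 11, 2013

2 years after 11 November 2011 is November 11, 2013.
November 11, 2013 is a Monday and not a state holiday, so no extension applies.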